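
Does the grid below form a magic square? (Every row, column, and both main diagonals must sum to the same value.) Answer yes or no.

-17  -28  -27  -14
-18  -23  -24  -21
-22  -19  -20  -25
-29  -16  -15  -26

Row 1: -17 + (-28) + (-27) + (-14) = -86.
Row 2: -18 + (-23) + (-24) + (-21) = -86.
Row 3: -22 + (-19) + (-20) + (-25) = -86.
Row 4: -29 + (-16) + (-15) + (-26) = -86.
Column 1: -17 + (-18) + (-22) + (-29) = -86.
Column 2: -28 + (-23) + (-19) + (-16) = -86.
Column 3: -27 + (-24) + (-20) + (-15) = -86.
Column 4: -14 + (-21) + (-25) + (-26) = -86.
Main diagonal: -17 + (-23) + (-20) + (-26) = -86.
Anti-diagonal: -14 + (-24) + (-19) + (-29) = -86.
All lines sum to -86.

Yes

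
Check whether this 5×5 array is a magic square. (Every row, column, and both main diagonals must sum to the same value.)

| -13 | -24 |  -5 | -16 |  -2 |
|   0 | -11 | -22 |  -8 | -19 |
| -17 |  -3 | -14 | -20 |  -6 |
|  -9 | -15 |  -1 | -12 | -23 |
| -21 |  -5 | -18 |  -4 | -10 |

Row 1: -13 + (-24) + (-5) + (-16) + (-2) = -60.
Row 2: 0 + (-11) + (-22) + (-8) + (-19) = -60.
Row 3: -17 + (-3) + (-14) + (-20) + (-6) = -60.
Row 4: -9 + (-15) + (-1) + (-12) + (-23) = -60.
Row 5: -21 + (-5) + (-18) + (-4) + (-10) = -58.
Column 1: -13 + 0 + (-17) + (-9) + (-21) = -60.
Column 2: -24 + (-11) + (-3) + (-15) + (-5) = -58.
Column 3: -5 + (-22) + (-14) + (-1) + (-18) = -60.
Column 4: -16 + (-8) + (-20) + (-12) + (-4) = -60.
Column 5: -2 + (-19) + (-6) + (-23) + (-10) = -60.
Main diagonal: -13 + (-11) + (-14) + (-12) + (-10) = -60.
Anti-diagonal: -2 + (-8) + (-14) + (-15) + (-21) = -60.

No — row 5 sums to -58 but main diagonal sums to -60.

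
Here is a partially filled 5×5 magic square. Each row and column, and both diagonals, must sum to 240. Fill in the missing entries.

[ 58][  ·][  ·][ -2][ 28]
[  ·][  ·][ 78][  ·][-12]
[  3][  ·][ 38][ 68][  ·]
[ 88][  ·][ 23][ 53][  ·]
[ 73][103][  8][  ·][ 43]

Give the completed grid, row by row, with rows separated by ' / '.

58 63 93 -2 28 / 18 48 78 108 -12 / 3 33 38 68 98 / 88 -7 23 53 83 / 73 103 8 13 43

The remaining cell in row 5 is (5,4) = 240 − 227 = 13.
Using column 1: 58 + 3 + 88 + 73 + ? → (2,1) = 240 − 222 = 18.
Column 3 must total 240; the given cells sum to 147, so (1,3) = 93.
Using column 4: -2 + 68 + 53 + 13 + ? → (2,4) = 240 − 132 = 108.
Using main diagonal: 58 + 38 + 53 + 43 + ? → (2,2) = 240 − 192 = 48.
Using anti-diagonal: 28 + 108 + 38 + 73 + ? → (4,2) = 240 − 247 = -7.
Row 1: 58 + 93 + (-2) + 28 + ? = 240, so (1,2) = 63.
Row 4 must total 240; the given cells sum to 157, so (4,5) = 83.
Using column 2: 63 + 48 + (-7) + 103 + ? → (3,2) = 240 − 207 = 33.
The remaining cell in column 5 is (3,5) = 240 − 142 = 98.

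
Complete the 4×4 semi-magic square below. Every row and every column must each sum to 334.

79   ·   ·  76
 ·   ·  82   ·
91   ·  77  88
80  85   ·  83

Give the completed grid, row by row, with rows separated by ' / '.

Row 3 needs 334; the known cells sum to 256, so (3,2) = 78.
Row 4 must total 334; the given cells sum to 248, so (4,3) = 86.
The remaining cell in column 1 is (2,1) = 334 − 250 = 84.
Column 3 needs 334; the known cells sum to 245, so (1,3) = 89.
Column 4 needs 334; the known cells sum to 247, so (2,4) = 87.
Row 1: 79 + 89 + 76 + ? = 334, so (1,2) = 90.
The remaining cell in row 2 is (2,2) = 334 − 253 = 81.

79 90 89 76 / 84 81 82 87 / 91 78 77 88 / 80 85 86 83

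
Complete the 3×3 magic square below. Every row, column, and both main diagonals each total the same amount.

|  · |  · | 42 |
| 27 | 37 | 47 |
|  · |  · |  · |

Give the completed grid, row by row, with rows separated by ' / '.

52 17 42 / 27 37 47 / 32 57 22

Row 2 is already complete: 27 + 37 + 47 = 111, so that is the magic constant.
The remaining cell in column 3 is (3,3) = 111 − 89 = 22.
Main diagonal: 37 + 22 + ? = 111, so (1,1) = 52.
Anti-diagonal: 42 + 37 + ? = 111, so (3,1) = 32.
Row 1 must total 111; the given cells sum to 94, so (1,2) = 17.
Row 3 must total 111; the given cells sum to 54, so (3,2) = 57.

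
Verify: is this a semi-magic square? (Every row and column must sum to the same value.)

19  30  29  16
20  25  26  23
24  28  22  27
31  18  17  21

Row 1: 19 + 30 + 29 + 16 = 94.
Row 2: 20 + 25 + 26 + 23 = 94.
Row 3: 24 + 28 + 22 + 27 = 101.
Row 4: 31 + 18 + 17 + 21 = 87.
Column 1: 19 + 20 + 24 + 31 = 94.
Column 2: 30 + 25 + 28 + 18 = 101.
Column 3: 29 + 26 + 22 + 17 = 94.
Column 4: 16 + 23 + 27 + 21 = 87.

No — row 3 sums to 101 but column 4 sums to 87.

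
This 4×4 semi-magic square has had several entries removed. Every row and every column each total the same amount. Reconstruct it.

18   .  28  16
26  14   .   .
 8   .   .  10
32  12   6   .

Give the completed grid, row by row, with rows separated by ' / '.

Column 1 is already complete: 18 + 26 + 8 + 32 = 84, so that is the magic constant.
Row 1: 18 + 28 + 16 + ? = 84, so (1,2) = 22.
Using row 4: 32 + 12 + 6 + ? → (4,4) = 84 − 50 = 34.
Column 2 must total 84; the given cells sum to 48, so (3,2) = 36.
Column 4 must total 84; the given cells sum to 60, so (2,4) = 24.
Using row 2: 26 + 14 + 24 + ? → (2,3) = 84 − 64 = 20.
Row 3 must total 84; the given cells sum to 54, so (3,3) = 30.

18 22 28 16 / 26 14 20 24 / 8 36 30 10 / 32 12 6 34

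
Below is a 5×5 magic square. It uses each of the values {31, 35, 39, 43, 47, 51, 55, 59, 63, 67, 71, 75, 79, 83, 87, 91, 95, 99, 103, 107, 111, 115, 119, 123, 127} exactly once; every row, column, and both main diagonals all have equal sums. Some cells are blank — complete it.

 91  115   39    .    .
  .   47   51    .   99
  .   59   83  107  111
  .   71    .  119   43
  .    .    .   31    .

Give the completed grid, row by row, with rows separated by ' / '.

The 25 entries sum to 1975, so each line sums to 1975/5 = 395.
Row 3 needs 395; the known cells sum to 360, so (3,1) = 35.
Column 2 needs 395; the known cells sum to 292, so (5,2) = 103.
Main diagonal: 91 + 47 + 83 + 119 + ? = 395, so (5,5) = 55.
The remaining cell in column 5 is (1,5) = 395 − 308 = 87.
The remaining cell in row 1 is (1,4) = 395 − 332 = 63.
Column 4 needs 395; the known cells sum to 320, so (2,4) = 75.
Anti-diagonal needs 395; the known cells sum to 316, so (5,1) = 79.
From row 2, 395 − (47 + 51 + 75 + 99) gives (2,1) = 123.
Row 5 needs 395; the known cells sum to 268, so (5,3) = 127.
Column 1: 91 + 123 + 35 + 79 + ? = 395, so (4,1) = 67.
Column 3 must total 395; the given cells sum to 300, so (4,3) = 95.

91 115 39 63 87 / 123 47 51 75 99 / 35 59 83 107 111 / 67 71 95 119 43 / 79 103 127 31 55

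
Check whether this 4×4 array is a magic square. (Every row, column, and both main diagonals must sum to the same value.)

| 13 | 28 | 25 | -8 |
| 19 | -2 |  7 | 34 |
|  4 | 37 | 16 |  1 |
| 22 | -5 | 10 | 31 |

Row 1: 13 + 28 + 25 + (-8) = 58.
Row 2: 19 + (-2) + 7 + 34 = 58.
Row 3: 4 + 37 + 16 + 1 = 58.
Row 4: 22 + (-5) + 10 + 31 = 58.
Column 1: 13 + 19 + 4 + 22 = 58.
Column 2: 28 + (-2) + 37 + (-5) = 58.
Column 3: 25 + 7 + 16 + 10 = 58.
Column 4: -8 + 34 + 1 + 31 = 58.
Main diagonal: 13 + (-2) + 16 + 31 = 58.
Anti-diagonal: -8 + 7 + 37 + 22 = 58.
All lines sum to 58.

Yes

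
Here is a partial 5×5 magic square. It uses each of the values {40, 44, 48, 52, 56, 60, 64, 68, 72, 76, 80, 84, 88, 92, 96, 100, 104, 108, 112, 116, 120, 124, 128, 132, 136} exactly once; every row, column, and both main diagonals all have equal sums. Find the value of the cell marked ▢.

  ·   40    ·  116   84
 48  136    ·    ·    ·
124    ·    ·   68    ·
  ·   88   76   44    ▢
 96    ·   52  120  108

The 25 entries sum to 2200, so each line sums to 2200/5 = 440.
The remaining cell in row 5 is (5,2) = 440 − 376 = 64.
The remaining cell in column 2 is (3,2) = 440 − 328 = 112.
From column 4, 440 − (116 + 68 + 44 + 120) gives (2,4) = 92.
The remaining cell in anti-diagonal is (3,3) = 440 − 360 = 80.
Row 3 must total 440; the given cells sum to 384, so (3,5) = 56.
The remaining cell in main diagonal is (1,1) = 440 − 368 = 72.
Row 1 needs 440; the known cells sum to 312, so (1,3) = 128.
Column 1 must total 440; the given cells sum to 340, so (4,1) = 100.
Column 3: 128 + 80 + 76 + 52 + ? = 440, so (2,3) = 104.
Row 2: 48 + 136 + 104 + 92 + ? = 440, so (2,5) = 60.
Using row 4: 100 + 88 + 76 + 44 + ? → (4,5) = 440 − 308 = 132.

132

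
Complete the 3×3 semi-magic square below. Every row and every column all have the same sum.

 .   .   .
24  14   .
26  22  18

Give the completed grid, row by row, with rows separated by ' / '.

16 30 20 / 24 14 28 / 26 22 18

Row 3 is already complete: 26 + 22 + 18 = 66, so that is the magic constant.
Row 2 must total 66; the given cells sum to 38, so (2,3) = 28.
From column 1, 66 − (24 + 26) gives (1,1) = 16.
Column 2 needs 66; the known cells sum to 36, so (1,2) = 30.
Column 3 must total 66; the given cells sum to 46, so (1,3) = 20.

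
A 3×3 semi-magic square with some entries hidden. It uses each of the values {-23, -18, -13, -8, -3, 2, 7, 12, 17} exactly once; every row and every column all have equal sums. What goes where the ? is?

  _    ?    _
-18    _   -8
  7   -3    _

-23

The 9 entries sum to -27, so each line sums to -27/3 = -9.
The remaining cell in row 2 is (2,2) = -9 − (-26) = 17.
Row 3 must total -9; the given cells sum to 4, so (3,3) = -13.
From column 1, -9 − (-18 + 7) gives (1,1) = 2.
Column 2 must total -9; the given cells sum to 14, so (1,2) = -23.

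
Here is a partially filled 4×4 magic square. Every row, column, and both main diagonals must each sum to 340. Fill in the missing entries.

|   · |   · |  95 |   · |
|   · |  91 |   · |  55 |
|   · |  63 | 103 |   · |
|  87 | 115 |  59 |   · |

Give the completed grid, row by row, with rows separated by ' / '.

67 71 95 107 / 111 91 83 55 / 75 63 103 99 / 87 115 59 79

The remaining cell in row 4 is (4,4) = 340 − 261 = 79.
The remaining cell in column 2 is (1,2) = 340 − 269 = 71.
Column 3 needs 340; the known cells sum to 257, so (2,3) = 83.
From main diagonal, 340 − (91 + 103 + 79) gives (1,1) = 67.
Anti-diagonal: 83 + 63 + 87 + ? = 340, so (1,4) = 107.
From row 2, 340 − (91 + 83 + 55) gives (2,1) = 111.
Column 1 must total 340; the given cells sum to 265, so (3,1) = 75.
The remaining cell in column 4 is (3,4) = 340 − 241 = 99.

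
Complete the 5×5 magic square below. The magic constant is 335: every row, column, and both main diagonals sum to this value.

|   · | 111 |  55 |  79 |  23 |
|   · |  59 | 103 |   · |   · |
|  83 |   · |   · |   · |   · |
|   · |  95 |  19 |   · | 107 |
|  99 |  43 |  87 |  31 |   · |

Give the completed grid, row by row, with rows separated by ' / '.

67 111 55 79 23 / 35 59 103 47 91 / 83 27 71 115 39 / 51 95 19 63 107 / 99 43 87 31 75

Using row 1: 111 + 55 + 79 + 23 + ? → (1,1) = 335 − 268 = 67.
Row 5: 99 + 43 + 87 + 31 + ? = 335, so (5,5) = 75.
Using column 2: 111 + 59 + 95 + 43 + ? → (3,2) = 335 − 308 = 27.
The remaining cell in column 3 is (3,3) = 335 − 264 = 71.
Main diagonal: 67 + 59 + 71 + 75 + ? = 335, so (4,4) = 63.
Anti-diagonal: 23 + 71 + 95 + 99 + ? = 335, so (2,4) = 47.
The remaining cell in row 4 is (4,1) = 335 − 284 = 51.
Column 1: 67 + 83 + 51 + 99 + ? = 335, so (2,1) = 35.
Column 4 must total 335; the given cells sum to 220, so (3,4) = 115.
Row 2: 35 + 59 + 103 + 47 + ? = 335, so (2,5) = 91.
From row 3, 335 − (83 + 27 + 71 + 115) gives (3,5) = 39.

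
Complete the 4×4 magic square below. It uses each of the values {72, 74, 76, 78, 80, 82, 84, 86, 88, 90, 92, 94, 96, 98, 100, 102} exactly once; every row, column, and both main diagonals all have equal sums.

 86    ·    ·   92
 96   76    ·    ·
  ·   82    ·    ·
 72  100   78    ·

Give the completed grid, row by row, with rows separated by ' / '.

86 90 80 92 / 96 76 102 74 / 94 82 88 84 / 72 100 78 98

The 16 entries sum to 1392, so each line sums to 1392/4 = 348.
The remaining cell in row 4 is (4,4) = 348 − 250 = 98.
Column 1 must total 348; the given cells sum to 254, so (3,1) = 94.
Using column 2: 76 + 82 + 100 + ? → (1,2) = 348 − 258 = 90.
Main diagonal: 86 + 76 + 98 + ? = 348, so (3,3) = 88.
The remaining cell in anti-diagonal is (2,3) = 348 − 246 = 102.
The remaining cell in row 1 is (1,3) = 348 − 268 = 80.
The remaining cell in row 2 is (2,4) = 348 − 274 = 74.
From row 3, 348 − (94 + 82 + 88) gives (3,4) = 84.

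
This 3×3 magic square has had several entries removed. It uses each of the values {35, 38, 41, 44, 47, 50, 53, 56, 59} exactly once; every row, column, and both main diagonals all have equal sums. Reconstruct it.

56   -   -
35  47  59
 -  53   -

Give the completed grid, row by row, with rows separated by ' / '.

56 41 44 / 35 47 59 / 50 53 38

The 9 entries sum to 423, so each line sums to 423/3 = 141.
Column 1 must total 141; the given cells sum to 91, so (3,1) = 50.
Column 2 must total 141; the given cells sum to 100, so (1,2) = 41.
Main diagonal: 56 + 47 + ? = 141, so (3,3) = 38.
Anti-diagonal: 47 + 50 + ? = 141, so (1,3) = 44.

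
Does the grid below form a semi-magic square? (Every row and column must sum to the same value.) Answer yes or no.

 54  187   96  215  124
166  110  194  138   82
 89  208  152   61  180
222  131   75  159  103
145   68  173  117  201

Row 1: 54 + 187 + 96 + 215 + 124 = 676.
Row 2: 166 + 110 + 194 + 138 + 82 = 690.
Row 3: 89 + 208 + 152 + 61 + 180 = 690.
Row 4: 222 + 131 + 75 + 159 + 103 = 690.
Row 5: 145 + 68 + 173 + 117 + 201 = 704.
Column 1: 54 + 166 + 89 + 222 + 145 = 676.
Column 2: 187 + 110 + 208 + 131 + 68 = 704.
Column 3: 96 + 194 + 152 + 75 + 173 = 690.
Column 4: 215 + 138 + 61 + 159 + 117 = 690.
Column 5: 124 + 82 + 180 + 103 + 201 = 690.

No — row 1 sums to 676 but row 4 sums to 690.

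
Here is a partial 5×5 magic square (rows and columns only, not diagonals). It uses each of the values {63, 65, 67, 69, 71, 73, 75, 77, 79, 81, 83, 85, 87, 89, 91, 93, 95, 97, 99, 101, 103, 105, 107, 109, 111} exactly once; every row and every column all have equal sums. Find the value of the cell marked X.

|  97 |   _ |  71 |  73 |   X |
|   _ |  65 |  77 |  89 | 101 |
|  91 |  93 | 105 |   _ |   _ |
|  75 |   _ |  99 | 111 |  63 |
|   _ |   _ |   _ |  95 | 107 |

The 25 entries sum to 2175, so each line sums to 2175/5 = 435.
Row 2 must total 435; the given cells sum to 332, so (2,1) = 103.
From row 4, 435 − (75 + 99 + 111 + 63) gives (4,2) = 87.
Column 1 must total 435; the given cells sum to 366, so (5,1) = 69.
Column 3 needs 435; the known cells sum to 352, so (5,3) = 83.
Column 4: 73 + 89 + 111 + 95 + ? = 435, so (3,4) = 67.
From row 3, 435 − (91 + 93 + 105 + 67) gives (3,5) = 79.
Using row 5: 69 + 83 + 95 + 107 + ? → (5,2) = 435 − 354 = 81.
The remaining cell in column 2 is (1,2) = 435 − 326 = 109.
Column 5 must total 435; the given cells sum to 350, so (1,5) = 85.

85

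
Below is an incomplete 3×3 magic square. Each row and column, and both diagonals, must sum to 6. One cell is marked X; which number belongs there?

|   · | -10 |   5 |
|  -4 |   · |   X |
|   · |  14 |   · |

8

Row 1: -10 + 5 + ? = 6, so (1,1) = 11.
Using column 1: 11 + (-4) + ? → (3,1) = 6 − 7 = -1.
The remaining cell in column 2 is (2,2) = 6 − 4 = 2.
Main diagonal must total 6; the given cells sum to 13, so (3,3) = -7.
Row 2 needs 6; the known cells sum to -2, so (2,3) = 8.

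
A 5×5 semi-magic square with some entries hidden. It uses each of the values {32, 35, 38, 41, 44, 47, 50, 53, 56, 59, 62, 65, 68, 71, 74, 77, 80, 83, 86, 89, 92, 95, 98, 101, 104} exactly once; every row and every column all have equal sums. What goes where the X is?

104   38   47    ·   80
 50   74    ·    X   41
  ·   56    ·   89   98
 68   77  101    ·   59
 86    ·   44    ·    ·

The 25 entries sum to 1700, so each line sums to 1700/5 = 340.
From row 1, 340 − (104 + 38 + 47 + 80) gives (1,4) = 71.
Row 4 needs 340; the known cells sum to 305, so (4,4) = 35.
Column 1 needs 340; the known cells sum to 308, so (3,1) = 32.
Column 2 must total 340; the given cells sum to 245, so (5,2) = 95.
Column 5: 80 + 41 + 98 + 59 + ? = 340, so (5,5) = 62.
Row 3 must total 340; the given cells sum to 275, so (3,3) = 65.
Row 5 must total 340; the given cells sum to 287, so (5,4) = 53.
Column 3 must total 340; the given cells sum to 257, so (2,3) = 83.
From column 4, 340 − (71 + 89 + 35 + 53) gives (2,4) = 92.

92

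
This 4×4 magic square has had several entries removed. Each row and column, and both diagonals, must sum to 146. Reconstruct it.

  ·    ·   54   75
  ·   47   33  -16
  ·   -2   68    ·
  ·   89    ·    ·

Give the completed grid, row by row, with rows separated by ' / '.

Row 2: 47 + 33 + (-16) + ? = 146, so (2,1) = 82.
Column 2 must total 146; the given cells sum to 134, so (1,2) = 12.
From column 3, 146 − (54 + 33 + 68) gives (4,3) = -9.
From anti-diagonal, 146 − (75 + 33 + (-2)) gives (4,1) = 40.
Row 1: 12 + 54 + 75 + ? = 146, so (1,1) = 5.
Row 4: 40 + 89 + (-9) + ? = 146, so (4,4) = 26.
Column 1 needs 146; the known cells sum to 127, so (3,1) = 19.
The remaining cell in column 4 is (3,4) = 146 − 85 = 61.

5 12 54 75 / 82 47 33 -16 / 19 -2 68 61 / 40 89 -9 26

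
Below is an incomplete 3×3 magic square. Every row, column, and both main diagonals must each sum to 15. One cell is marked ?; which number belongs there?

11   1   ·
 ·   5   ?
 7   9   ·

Row 1: 11 + 1 + ? = 15, so (1,3) = 3.
From row 3, 15 − (7 + 9) gives (3,3) = -1.
Column 1 must total 15; the given cells sum to 18, so (2,1) = -3.
Column 3 needs 15; the known cells sum to 2, so (2,3) = 13.

13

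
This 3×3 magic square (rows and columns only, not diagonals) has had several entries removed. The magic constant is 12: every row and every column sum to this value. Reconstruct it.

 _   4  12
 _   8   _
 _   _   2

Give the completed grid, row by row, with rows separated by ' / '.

Row 1: 4 + 12 + ? = 12, so (1,1) = -4.
From column 2, 12 − (4 + 8) gives (3,2) = 0.
Column 3: 12 + 2 + ? = 12, so (2,3) = -2.
Row 2: 8 + (-2) + ? = 12, so (2,1) = 6.
Row 3: 0 + 2 + ? = 12, so (3,1) = 10.

-4 4 12 / 6 8 -2 / 10 0 2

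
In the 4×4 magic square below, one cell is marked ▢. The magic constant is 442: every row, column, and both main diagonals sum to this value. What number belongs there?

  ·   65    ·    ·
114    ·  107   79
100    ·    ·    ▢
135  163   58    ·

Row 2: 114 + 107 + 79 + ? = 442, so (2,2) = 142.
Row 4: 135 + 163 + 58 + ? = 442, so (4,4) = 86.
The remaining cell in column 1 is (1,1) = 442 − 349 = 93.
The remaining cell in column 2 is (3,2) = 442 − 370 = 72.
Main diagonal: 93 + 142 + 86 + ? = 442, so (3,3) = 121.
Anti-diagonal: 107 + 72 + 135 + ? = 442, so (1,4) = 128.
Row 1 must total 442; the given cells sum to 286, so (1,3) = 156.
From row 3, 442 − (100 + 72 + 121) gives (3,4) = 149.

149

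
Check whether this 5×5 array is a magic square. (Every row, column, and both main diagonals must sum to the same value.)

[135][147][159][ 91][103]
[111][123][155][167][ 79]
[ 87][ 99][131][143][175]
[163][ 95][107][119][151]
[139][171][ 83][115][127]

Yes

Row 1: 135 + 147 + 159 + 91 + 103 = 635.
Row 2: 111 + 123 + 155 + 167 + 79 = 635.
Row 3: 87 + 99 + 131 + 143 + 175 = 635.
Row 4: 163 + 95 + 107 + 119 + 151 = 635.
Row 5: 139 + 171 + 83 + 115 + 127 = 635.
Column 1: 135 + 111 + 87 + 163 + 139 = 635.
Column 2: 147 + 123 + 99 + 95 + 171 = 635.
Column 3: 159 + 155 + 131 + 107 + 83 = 635.
Column 4: 91 + 167 + 143 + 119 + 115 = 635.
Column 5: 103 + 79 + 175 + 151 + 127 = 635.
Main diagonal: 135 + 123 + 131 + 119 + 127 = 635.
Anti-diagonal: 103 + 167 + 131 + 95 + 139 = 635.
All lines sum to 635.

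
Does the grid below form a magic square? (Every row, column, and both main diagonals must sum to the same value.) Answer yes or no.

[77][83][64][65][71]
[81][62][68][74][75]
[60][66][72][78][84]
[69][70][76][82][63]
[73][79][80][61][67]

Row 1: 77 + 83 + 64 + 65 + 71 = 360.
Row 2: 81 + 62 + 68 + 74 + 75 = 360.
Row 3: 60 + 66 + 72 + 78 + 84 = 360.
Row 4: 69 + 70 + 76 + 82 + 63 = 360.
Row 5: 73 + 79 + 80 + 61 + 67 = 360.
Column 1: 77 + 81 + 60 + 69 + 73 = 360.
Column 2: 83 + 62 + 66 + 70 + 79 = 360.
Column 3: 64 + 68 + 72 + 76 + 80 = 360.
Column 4: 65 + 74 + 78 + 82 + 61 = 360.
Column 5: 71 + 75 + 84 + 63 + 67 = 360.
Main diagonal: 77 + 62 + 72 + 82 + 67 = 360.
Anti-diagonal: 71 + 74 + 72 + 70 + 73 = 360.
All lines sum to 360.

Yes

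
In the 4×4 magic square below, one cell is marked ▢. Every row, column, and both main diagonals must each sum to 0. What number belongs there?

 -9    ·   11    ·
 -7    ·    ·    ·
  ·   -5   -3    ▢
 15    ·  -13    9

Row 4 needs 0; the known cells sum to 11, so (4,2) = -11.
Column 1 must total 0; the given cells sum to -1, so (3,1) = 1.
The remaining cell in column 3 is (2,3) = 0 − (-5) = 5.
Main diagonal needs 0; the known cells sum to -3, so (2,2) = 3.
Anti-diagonal: 5 + (-5) + 15 + ? = 0, so (1,4) = -15.
Row 1 must total 0; the given cells sum to -13, so (1,2) = 13.
The remaining cell in row 2 is (2,4) = 0 − 1 = -1.
From row 3, 0 − (1 + (-5) + (-3)) gives (3,4) = 7.

7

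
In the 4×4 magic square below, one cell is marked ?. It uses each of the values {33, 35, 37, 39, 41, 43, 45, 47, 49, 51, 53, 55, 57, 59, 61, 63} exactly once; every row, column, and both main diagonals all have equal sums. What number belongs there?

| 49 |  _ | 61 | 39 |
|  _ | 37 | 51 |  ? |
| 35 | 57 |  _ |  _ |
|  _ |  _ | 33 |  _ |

The 16 entries sum to 768, so each line sums to 768/4 = 192.
The remaining cell in row 1 is (1,2) = 192 − 149 = 43.
From column 2, 192 − (43 + 37 + 57) gives (4,2) = 55.
Using column 3: 61 + 51 + 33 + ? → (3,3) = 192 − 145 = 47.
The remaining cell in main diagonal is (4,4) = 192 − 133 = 59.
Anti-diagonal must total 192; the given cells sum to 147, so (4,1) = 45.
Row 3 must total 192; the given cells sum to 139, so (3,4) = 53.
Column 1 must total 192; the given cells sum to 129, so (2,1) = 63.
Column 4: 39 + 53 + 59 + ? = 192, so (2,4) = 41.

41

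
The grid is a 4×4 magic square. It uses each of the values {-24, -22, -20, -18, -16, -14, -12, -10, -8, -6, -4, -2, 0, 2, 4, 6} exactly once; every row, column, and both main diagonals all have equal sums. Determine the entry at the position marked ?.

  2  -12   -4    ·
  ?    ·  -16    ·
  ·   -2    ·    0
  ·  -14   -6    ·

The 16 entries sum to -144, so each line sums to -144/4 = -36.
From row 1, -36 − (2 + (-12) + (-4)) gives (1,4) = -22.
Column 2: -12 + (-2) + (-14) + ? = -36, so (2,2) = -8.
Column 3 must total -36; the given cells sum to -26, so (3,3) = -10.
Main diagonal needs -36; the known cells sum to -16, so (4,4) = -20.
Anti-diagonal: -22 + (-16) + (-2) + ? = -36, so (4,1) = 4.
Row 3: -2 + (-10) + 0 + ? = -36, so (3,1) = -24.
The remaining cell in column 1 is (2,1) = -36 − (-18) = -18.

-18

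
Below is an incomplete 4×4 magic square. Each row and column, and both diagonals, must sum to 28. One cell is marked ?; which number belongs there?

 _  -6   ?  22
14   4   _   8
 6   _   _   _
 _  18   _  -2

-4

Row 2: 14 + 4 + 8 + ? = 28, so (2,3) = 2.
Using column 2: -6 + 4 + 18 + ? → (3,2) = 28 − 16 = 12.
The remaining cell in column 4 is (3,4) = 28 − 28 = 0.
The remaining cell in anti-diagonal is (4,1) = 28 − 36 = -8.
Row 3 must total 28; the given cells sum to 18, so (3,3) = 10.
From row 4, 28 − (-8 + 18 + (-2)) gives (4,3) = 20.
Column 1: 14 + 6 + (-8) + ? = 28, so (1,1) = 16.
Column 3 must total 28; the given cells sum to 32, so (1,3) = -4.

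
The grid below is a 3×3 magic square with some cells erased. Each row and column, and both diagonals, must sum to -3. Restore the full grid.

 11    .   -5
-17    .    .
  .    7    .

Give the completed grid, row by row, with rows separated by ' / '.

From row 1, -3 − (11 + (-5)) gives (1,2) = -9.
Column 1 needs -3; the known cells sum to -6, so (3,1) = 3.
Using column 2: -9 + 7 + ? → (2,2) = -3 − (-2) = -1.
Using main diagonal: 11 + (-1) + ? → (3,3) = -3 − 10 = -13.
Using row 2: -17 + (-1) + ? → (2,3) = -3 − (-18) = 15.

11 -9 -5 / -17 -1 15 / 3 7 -13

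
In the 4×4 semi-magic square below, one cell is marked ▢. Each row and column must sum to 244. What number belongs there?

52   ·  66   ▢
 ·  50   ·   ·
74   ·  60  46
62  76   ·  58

The remaining cell in row 3 is (3,2) = 244 − 180 = 64.
Using row 4: 62 + 76 + 58 + ? → (4,3) = 244 − 196 = 48.
From column 1, 244 − (52 + 74 + 62) gives (2,1) = 56.
Column 2: 50 + 64 + 76 + ? = 244, so (1,2) = 54.
The remaining cell in column 3 is (2,3) = 244 − 174 = 70.
Row 1 must total 244; the given cells sum to 172, so (1,4) = 72.

72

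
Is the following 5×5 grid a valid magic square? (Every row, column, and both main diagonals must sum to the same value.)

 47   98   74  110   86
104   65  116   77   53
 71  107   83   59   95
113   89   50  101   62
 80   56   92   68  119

Row 1: 47 + 98 + 74 + 110 + 86 = 415.
Row 2: 104 + 65 + 116 + 77 + 53 = 415.
Row 3: 71 + 107 + 83 + 59 + 95 = 415.
Row 4: 113 + 89 + 50 + 101 + 62 = 415.
Row 5: 80 + 56 + 92 + 68 + 119 = 415.
Column 1: 47 + 104 + 71 + 113 + 80 = 415.
Column 2: 98 + 65 + 107 + 89 + 56 = 415.
Column 3: 74 + 116 + 83 + 50 + 92 = 415.
Column 4: 110 + 77 + 59 + 101 + 68 = 415.
Column 5: 86 + 53 + 95 + 62 + 119 = 415.
Main diagonal: 47 + 65 + 83 + 101 + 119 = 415.
Anti-diagonal: 86 + 77 + 83 + 89 + 80 = 415.
All lines sum to 415.

Yes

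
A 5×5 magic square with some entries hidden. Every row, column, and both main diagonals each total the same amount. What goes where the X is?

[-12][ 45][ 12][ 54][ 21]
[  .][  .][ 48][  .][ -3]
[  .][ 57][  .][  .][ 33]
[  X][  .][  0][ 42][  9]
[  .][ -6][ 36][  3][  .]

Row 1 is complete and sums to 120; that is the magic constant.
The remaining cell in column 3 is (3,3) = 120 − 96 = 24.
Column 5 must total 120; the given cells sum to 60, so (5,5) = 60.
The remaining cell in main diagonal is (2,2) = 120 − 114 = 6.
The remaining cell in row 5 is (5,1) = 120 − 93 = 27.
Column 2 must total 120; the given cells sum to 102, so (4,2) = 18.
Using anti-diagonal: 21 + 24 + 18 + 27 + ? → (2,4) = 120 − 90 = 30.
The remaining cell in row 2 is (2,1) = 120 − 81 = 39.
Row 4: 18 + 0 + 42 + 9 + ? = 120, so (4,1) = 51.

51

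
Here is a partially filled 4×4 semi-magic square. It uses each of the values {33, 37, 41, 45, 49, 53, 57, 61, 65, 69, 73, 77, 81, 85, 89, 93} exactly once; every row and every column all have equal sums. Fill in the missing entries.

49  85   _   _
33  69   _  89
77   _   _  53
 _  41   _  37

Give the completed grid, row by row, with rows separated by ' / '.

The 16 entries sum to 1008, so each line sums to 1008/4 = 252.
The remaining cell in row 2 is (2,3) = 252 − 191 = 61.
Using column 1: 49 + 33 + 77 + ? → (4,1) = 252 − 159 = 93.
From column 2, 252 − (85 + 69 + 41) gives (3,2) = 57.
Column 4 needs 252; the known cells sum to 179, so (1,4) = 73.
Using row 1: 49 + 85 + 73 + ? → (1,3) = 252 − 207 = 45.
Row 3 must total 252; the given cells sum to 187, so (3,3) = 65.
From row 4, 252 − (93 + 41 + 37) gives (4,3) = 81.

49 85 45 73 / 33 69 61 89 / 77 57 65 53 / 93 41 81 37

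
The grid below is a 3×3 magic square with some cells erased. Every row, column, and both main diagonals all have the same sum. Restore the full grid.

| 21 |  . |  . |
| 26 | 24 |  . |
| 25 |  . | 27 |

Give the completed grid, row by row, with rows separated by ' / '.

21 28 23 / 26 24 22 / 25 20 27

Column 1 is already complete: 21 + 26 + 25 = 72, so that is the magic constant.
Row 2 needs 72; the known cells sum to 50, so (2,3) = 22.
Row 3: 25 + 27 + ? = 72, so (3,2) = 20.
Column 2 must total 72; the given cells sum to 44, so (1,2) = 28.
From column 3, 72 − (22 + 27) gives (1,3) = 23.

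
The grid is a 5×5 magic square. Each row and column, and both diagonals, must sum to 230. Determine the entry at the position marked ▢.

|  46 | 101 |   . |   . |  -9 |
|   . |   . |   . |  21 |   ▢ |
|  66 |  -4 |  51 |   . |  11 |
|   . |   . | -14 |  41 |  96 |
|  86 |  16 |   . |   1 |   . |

76

Row 3 must total 230; the given cells sum to 124, so (3,4) = 106.
Using column 4: 21 + 106 + 41 + 1 + ? → (1,4) = 230 − 169 = 61.
Anti-diagonal must total 230; the given cells sum to 149, so (4,2) = 81.
Row 1: 46 + 101 + 61 + (-9) + ? = 230, so (1,3) = 31.
Using row 4: 81 + (-14) + 41 + 96 + ? → (4,1) = 230 − 204 = 26.
Column 1 needs 230; the known cells sum to 224, so (2,1) = 6.
Column 2 must total 230; the given cells sum to 194, so (2,2) = 36.
From main diagonal, 230 − (46 + 36 + 51 + 41) gives (5,5) = 56.
Using row 5: 86 + 16 + 1 + 56 + ? → (5,3) = 230 − 159 = 71.
From column 3, 230 − (31 + 51 + (-14) + 71) gives (2,3) = 91.
Column 5 must total 230; the given cells sum to 154, so (2,5) = 76.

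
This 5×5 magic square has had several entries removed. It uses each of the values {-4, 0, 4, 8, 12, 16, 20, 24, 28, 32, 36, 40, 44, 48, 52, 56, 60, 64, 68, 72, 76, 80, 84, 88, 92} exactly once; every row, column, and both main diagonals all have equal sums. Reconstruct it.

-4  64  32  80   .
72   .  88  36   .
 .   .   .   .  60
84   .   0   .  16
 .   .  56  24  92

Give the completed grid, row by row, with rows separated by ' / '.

-4 64 32 80 48 / 72 20 88 36 4 / 28 76 44 12 60 / 84 52 0 68 16 / 40 8 56 24 92

The 25 entries sum to 1100, so each line sums to 1100/5 = 220.
Row 1 needs 220; the known cells sum to 172, so (1,5) = 48.
Column 3: 32 + 88 + 0 + 56 + ? = 220, so (3,3) = 44.
Column 5 needs 220; the known cells sum to 216, so (2,5) = 4.
Row 2 must total 220; the given cells sum to 200, so (2,2) = 20.
The remaining cell in main diagonal is (4,4) = 220 − 152 = 68.
Row 4 must total 220; the given cells sum to 168, so (4,2) = 52.
The remaining cell in column 4 is (3,4) = 220 − 208 = 12.
Anti-diagonal: 48 + 36 + 44 + 52 + ? = 220, so (5,1) = 40.
The remaining cell in row 5 is (5,2) = 220 − 212 = 8.
Column 1 needs 220; the known cells sum to 192, so (3,1) = 28.
Column 2 must total 220; the given cells sum to 144, so (3,2) = 76.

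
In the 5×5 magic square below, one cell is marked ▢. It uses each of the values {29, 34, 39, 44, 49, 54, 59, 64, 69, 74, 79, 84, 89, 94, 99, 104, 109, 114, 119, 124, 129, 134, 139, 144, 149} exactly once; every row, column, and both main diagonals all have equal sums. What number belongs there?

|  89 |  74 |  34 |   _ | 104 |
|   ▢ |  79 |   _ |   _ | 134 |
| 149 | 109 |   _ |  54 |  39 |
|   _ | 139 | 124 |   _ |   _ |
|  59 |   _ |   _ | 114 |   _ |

The 25 entries sum to 2225, so each line sums to 2225/5 = 445.
Row 1 must total 445; the given cells sum to 301, so (1,4) = 144.
Row 3 must total 445; the given cells sum to 351, so (3,3) = 94.
Column 2 needs 445; the known cells sum to 401, so (5,2) = 44.
Anti-diagonal needs 445; the known cells sum to 396, so (2,4) = 49.
The remaining cell in column 4 is (4,4) = 445 − 361 = 84.
Main diagonal: 89 + 79 + 94 + 84 + ? = 445, so (5,5) = 99.
Row 5 needs 445; the known cells sum to 316, so (5,3) = 129.
Column 3: 34 + 94 + 124 + 129 + ? = 445, so (2,3) = 64.
The remaining cell in column 5 is (4,5) = 445 − 376 = 69.
Row 2 must total 445; the given cells sum to 326, so (2,1) = 119.

119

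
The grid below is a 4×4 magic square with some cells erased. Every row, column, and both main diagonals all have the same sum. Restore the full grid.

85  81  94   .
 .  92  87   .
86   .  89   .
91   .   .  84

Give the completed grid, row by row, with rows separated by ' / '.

Main diagonal is already complete: 85 + 92 + 89 + 84 = 350, so that is the magic constant.
Row 1 needs 350; the known cells sum to 260, so (1,4) = 90.
Column 1 must total 350; the given cells sum to 262, so (2,1) = 88.
Column 3 must total 350; the given cells sum to 270, so (4,3) = 80.
The remaining cell in anti-diagonal is (3,2) = 350 − 268 = 82.
From row 2, 350 − (88 + 92 + 87) gives (2,4) = 83.
Row 3 needs 350; the known cells sum to 257, so (3,4) = 93.
Row 4: 91 + 80 + 84 + ? = 350, so (4,2) = 95.

85 81 94 90 / 88 92 87 83 / 86 82 89 93 / 91 95 80 84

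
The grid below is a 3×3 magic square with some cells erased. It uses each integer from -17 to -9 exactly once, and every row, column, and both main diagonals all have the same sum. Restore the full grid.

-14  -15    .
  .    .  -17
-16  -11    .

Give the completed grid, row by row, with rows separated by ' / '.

-14 -15 -10 / -9 -13 -17 / -16 -11 -12

The entries are -17 through -9, which sum to -117, so each line sums to -117/3 = -39.
The remaining cell in row 1 is (1,3) = -39 − (-29) = -10.
Row 3 must total -39; the given cells sum to -27, so (3,3) = -12.
Column 1 needs -39; the known cells sum to -30, so (2,1) = -9.
From column 2, -39 − (-15 + (-11)) gives (2,2) = -13.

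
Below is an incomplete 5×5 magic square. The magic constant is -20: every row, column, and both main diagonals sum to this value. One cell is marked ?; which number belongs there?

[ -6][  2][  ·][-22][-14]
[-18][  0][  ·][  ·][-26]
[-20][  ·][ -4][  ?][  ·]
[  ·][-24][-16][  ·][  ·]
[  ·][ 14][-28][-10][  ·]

4

Row 1 must total -20; the given cells sum to -40, so (1,3) = 20.
The remaining cell in column 2 is (3,2) = -20 − (-8) = -12.
Column 3 must total -20; the given cells sum to -28, so (2,3) = 8.
Row 2 must total -20; the given cells sum to -36, so (2,4) = 16.
Using anti-diagonal: -14 + 16 + (-4) + (-24) + ? → (5,1) = -20 − (-26) = 6.
The remaining cell in row 5 is (5,5) = -20 − (-18) = -2.
The remaining cell in column 1 is (4,1) = -20 − (-38) = 18.
Main diagonal: -6 + 0 + (-4) + (-2) + ? = -20, so (4,4) = -8.
From row 4, -20 − (18 + (-24) + (-16) + (-8)) gives (4,5) = 10.
Using column 4: -22 + 16 + (-8) + (-10) + ? → (3,4) = -20 − (-24) = 4.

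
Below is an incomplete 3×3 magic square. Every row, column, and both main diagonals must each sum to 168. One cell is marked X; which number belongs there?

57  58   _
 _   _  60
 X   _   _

Using row 1: 57 + 58 + ? → (1,3) = 168 − 115 = 53.
Column 3: 53 + 60 + ? = 168, so (3,3) = 55.
Using main diagonal: 57 + 55 + ? → (2,2) = 168 − 112 = 56.
The remaining cell in anti-diagonal is (3,1) = 168 − 109 = 59.

59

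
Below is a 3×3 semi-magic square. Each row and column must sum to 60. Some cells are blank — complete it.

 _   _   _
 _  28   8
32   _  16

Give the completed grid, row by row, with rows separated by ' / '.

Row 2 must total 60; the given cells sum to 36, so (2,1) = 24.
Row 3 must total 60; the given cells sum to 48, so (3,2) = 12.
Column 1 must total 60; the given cells sum to 56, so (1,1) = 4.
Using column 2: 28 + 12 + ? → (1,2) = 60 − 40 = 20.
Using column 3: 8 + 16 + ? → (1,3) = 60 − 24 = 36.

4 20 36 / 24 28 8 / 32 12 16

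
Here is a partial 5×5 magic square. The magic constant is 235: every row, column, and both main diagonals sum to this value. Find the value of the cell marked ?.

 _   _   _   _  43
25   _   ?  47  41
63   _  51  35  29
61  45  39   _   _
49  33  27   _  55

Using row 3: 63 + 51 + 35 + 29 + ? → (3,2) = 235 − 178 = 57.
From row 5, 235 − (49 + 33 + 27 + 55) gives (5,4) = 71.
Column 1 must total 235; the given cells sum to 198, so (1,1) = 37.
Column 5: 43 + 41 + 29 + 55 + ? = 235, so (4,5) = 67.
From row 4, 235 − (61 + 45 + 39 + 67) gives (4,4) = 23.
Using column 4: 47 + 35 + 23 + 71 + ? → (1,4) = 235 − 176 = 59.
Main diagonal needs 235; the known cells sum to 166, so (2,2) = 69.
Row 2: 25 + 69 + 47 + 41 + ? = 235, so (2,3) = 53.

53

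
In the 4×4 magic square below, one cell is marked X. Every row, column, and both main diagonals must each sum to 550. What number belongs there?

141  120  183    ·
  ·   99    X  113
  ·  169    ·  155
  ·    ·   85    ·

148

Row 1 needs 550; the known cells sum to 444, so (1,4) = 106.
Using column 2: 120 + 99 + 169 + ? → (4,2) = 550 − 388 = 162.
Column 4 must total 550; the given cells sum to 374, so (4,4) = 176.
Main diagonal needs 550; the known cells sum to 416, so (3,3) = 134.
From row 3, 550 − (169 + 134 + 155) gives (3,1) = 92.
Row 4 needs 550; the known cells sum to 423, so (4,1) = 127.
Using column 1: 141 + 92 + 127 + ? → (2,1) = 550 − 360 = 190.
From column 3, 550 − (183 + 134 + 85) gives (2,3) = 148.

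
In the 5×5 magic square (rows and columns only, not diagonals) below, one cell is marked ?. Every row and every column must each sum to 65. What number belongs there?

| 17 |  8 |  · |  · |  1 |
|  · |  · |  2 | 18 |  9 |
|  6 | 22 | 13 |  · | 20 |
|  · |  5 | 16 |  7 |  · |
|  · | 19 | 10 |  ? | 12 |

Row 3 needs 65; the known cells sum to 61, so (3,4) = 4.
From column 2, 65 − (8 + 22 + 5 + 19) gives (2,2) = 11.
Column 3 needs 65; the known cells sum to 41, so (1,3) = 24.
Using column 5: 1 + 9 + 20 + 12 + ? → (4,5) = 65 − 42 = 23.
Row 1 needs 65; the known cells sum to 50, so (1,4) = 15.
Using row 2: 11 + 2 + 18 + 9 + ? → (2,1) = 65 − 40 = 25.
Row 4: 5 + 16 + 7 + 23 + ? = 65, so (4,1) = 14.
Using column 1: 17 + 25 + 6 + 14 + ? → (5,1) = 65 − 62 = 3.
Column 4 needs 65; the known cells sum to 44, so (5,4) = 21.

21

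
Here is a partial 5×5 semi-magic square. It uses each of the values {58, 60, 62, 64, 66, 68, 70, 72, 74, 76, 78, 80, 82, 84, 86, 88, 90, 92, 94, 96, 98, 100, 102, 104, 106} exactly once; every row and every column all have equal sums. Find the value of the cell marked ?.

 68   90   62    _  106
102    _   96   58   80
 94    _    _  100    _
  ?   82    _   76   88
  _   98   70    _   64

The 25 entries sum to 2050, so each line sums to 2050/5 = 410.
From row 1, 410 − (68 + 90 + 62 + 106) gives (1,4) = 84.
From row 2, 410 − (102 + 96 + 58 + 80) gives (2,2) = 74.
From column 2, 410 − (90 + 74 + 82 + 98) gives (3,2) = 66.
Column 4 needs 410; the known cells sum to 318, so (5,4) = 92.
Column 5 needs 410; the known cells sum to 338, so (3,5) = 72.
Row 3: 94 + 66 + 100 + 72 + ? = 410, so (3,3) = 78.
Using row 5: 98 + 70 + 92 + 64 + ? → (5,1) = 410 − 324 = 86.
Column 1 needs 410; the known cells sum to 350, so (4,1) = 60.

60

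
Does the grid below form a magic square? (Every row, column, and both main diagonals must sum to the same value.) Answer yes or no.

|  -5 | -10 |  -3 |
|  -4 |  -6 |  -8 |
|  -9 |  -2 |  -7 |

Yes

Row 1: -5 + (-10) + (-3) = -18.
Row 2: -4 + (-6) + (-8) = -18.
Row 3: -9 + (-2) + (-7) = -18.
Column 1: -5 + (-4) + (-9) = -18.
Column 2: -10 + (-6) + (-2) = -18.
Column 3: -3 + (-8) + (-7) = -18.
Main diagonal: -5 + (-6) + (-7) = -18.
Anti-diagonal: -3 + (-6) + (-9) = -18.
All lines sum to -18.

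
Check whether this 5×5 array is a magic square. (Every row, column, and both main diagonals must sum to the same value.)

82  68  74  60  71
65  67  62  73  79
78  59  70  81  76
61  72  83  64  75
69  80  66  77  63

Row 1: 82 + 68 + 74 + 60 + 71 = 355.
Row 2: 65 + 67 + 62 + 73 + 79 = 346.
Row 3: 78 + 59 + 70 + 81 + 76 = 364.
Row 4: 61 + 72 + 83 + 64 + 75 = 355.
Row 5: 69 + 80 + 66 + 77 + 63 = 355.
Column 1: 82 + 65 + 78 + 61 + 69 = 355.
Column 2: 68 + 67 + 59 + 72 + 80 = 346.
Column 3: 74 + 62 + 70 + 83 + 66 = 355.
Column 4: 60 + 73 + 81 + 64 + 77 = 355.
Column 5: 71 + 79 + 76 + 75 + 63 = 364.
Main diagonal: 82 + 67 + 70 + 64 + 63 = 346.
Anti-diagonal: 71 + 73 + 70 + 72 + 69 = 355.

No — column 5 sums to 364 but main diagonal sums to 346.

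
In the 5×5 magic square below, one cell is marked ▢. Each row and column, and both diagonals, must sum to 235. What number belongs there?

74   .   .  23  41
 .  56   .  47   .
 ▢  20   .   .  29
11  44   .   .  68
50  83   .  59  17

From row 5, 235 − (50 + 83 + 59 + 17) gives (5,3) = 26.
The remaining cell in column 2 is (1,2) = 235 − 203 = 32.
Column 5: 41 + 29 + 68 + 17 + ? = 235, so (2,5) = 80.
Anti-diagonal must total 235; the given cells sum to 182, so (3,3) = 53.
Row 1 needs 235; the known cells sum to 170, so (1,3) = 65.
Main diagonal needs 235; the known cells sum to 200, so (4,4) = 35.
From row 4, 235 − (11 + 44 + 35 + 68) gives (4,3) = 77.
Column 3 must total 235; the given cells sum to 221, so (2,3) = 14.
Column 4: 23 + 47 + 35 + 59 + ? = 235, so (3,4) = 71.
From row 2, 235 − (56 + 14 + 47 + 80) gives (2,1) = 38.
Row 3 must total 235; the given cells sum to 173, so (3,1) = 62.

62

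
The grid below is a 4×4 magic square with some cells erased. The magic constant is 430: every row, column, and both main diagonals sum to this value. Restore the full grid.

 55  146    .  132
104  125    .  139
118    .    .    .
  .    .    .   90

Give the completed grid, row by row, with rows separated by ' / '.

55 146 97 132 / 104 125 62 139 / 118 83 160 69 / 153 76 111 90

Using row 1: 55 + 146 + 132 + ? → (1,3) = 430 − 333 = 97.
The remaining cell in row 2 is (2,3) = 430 − 368 = 62.
From column 1, 430 − (55 + 104 + 118) gives (4,1) = 153.
From column 4, 430 − (132 + 139 + 90) gives (3,4) = 69.
Main diagonal needs 430; the known cells sum to 270, so (3,3) = 160.
Anti-diagonal: 132 + 62 + 153 + ? = 430, so (3,2) = 83.
The remaining cell in column 2 is (4,2) = 430 − 354 = 76.
Column 3 needs 430; the known cells sum to 319, so (4,3) = 111.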